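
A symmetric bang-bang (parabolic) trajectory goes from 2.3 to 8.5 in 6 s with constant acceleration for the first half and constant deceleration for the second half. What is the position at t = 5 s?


Symmetric rest-to-rest: each phase covers (pf-p0)/2 in time T/2. 0.5*a*(T/2)^2 = (pf-p0)/2 => a = 4*(pf-p0)/T^2
a = 4*(8.5-2.3)/6^2 = 0.6889
t = 5 is in the deceleration phase (t > T/2).
p = pf - 0.5*a*(T-t)^2 = 8.5 - 0.5*0.6889*1^2
= 8.1556


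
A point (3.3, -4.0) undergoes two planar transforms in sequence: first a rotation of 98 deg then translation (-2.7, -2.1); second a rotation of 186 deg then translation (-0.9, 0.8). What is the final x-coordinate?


After transform 1:
x1 = cos(98)*3.3 - sin(98)*-4.0 + -2.7 = 0.8018
y1 = sin(98)*3.3 + cos(98)*-4.0 + -2.1 = 1.7246
After transform 2:
x2 = cos(186)*0.8018 - sin(186)*1.7246 + -0.9
= -1.5171


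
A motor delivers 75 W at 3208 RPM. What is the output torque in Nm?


omega = 3208 * 2*pi/60 = 335.941 rad/s
tau = P / omega = 75 / 335.941
= 0.2233 Nm


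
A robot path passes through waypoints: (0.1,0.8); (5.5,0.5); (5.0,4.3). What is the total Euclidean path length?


Segment lengths:
  seg1 = sqrt((5.4)^2 + (-0.3)^2) = 5.4083
  seg2 = sqrt((-0.5)^2 + (3.8)^2) = 3.8328
Total = 9.2411


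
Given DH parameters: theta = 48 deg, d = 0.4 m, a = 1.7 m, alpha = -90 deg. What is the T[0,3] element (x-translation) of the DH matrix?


T[0,3] = a * cos(theta)
= 1.7 * cos(48 deg)
= 1.7 * 0.6691
= 1.1375


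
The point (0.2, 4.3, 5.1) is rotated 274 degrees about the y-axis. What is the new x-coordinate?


Rotation about y-axis: x' = x*cos(theta) + z*sin(theta)
= 0.2 * 0.0698 + 5.1 * -0.9976
= -5.0736


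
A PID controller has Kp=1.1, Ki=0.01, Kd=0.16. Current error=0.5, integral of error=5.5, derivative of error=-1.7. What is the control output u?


u = Kp*e + Ki*int(e) + Kd*de/dt
= 1.1*0.5 + 0.01*5.5 + 0.16*(-1.7)
= 0.55 + 0.055 + -0.272
= 0.333


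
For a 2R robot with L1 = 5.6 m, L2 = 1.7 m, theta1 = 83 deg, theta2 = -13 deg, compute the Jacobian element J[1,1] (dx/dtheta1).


J[1,1] = -L1*sin(t1) - L2*sin(t1+t2)
= -5.6*sin(83) - 1.7*sin(70)
= -7.1557


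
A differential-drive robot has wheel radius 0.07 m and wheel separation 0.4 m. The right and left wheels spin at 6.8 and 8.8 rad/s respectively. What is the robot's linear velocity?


vR = r*wR = 0.07*6.8 = 0.476 m/s
vL = r*wL = 0.07*8.8 = 0.616 m/s
v = (vR+vL)/2 = 0.546 m/s
omega = (vR-vL)/L = -0.35 rad/s
linear velocity = 0.546 m/s


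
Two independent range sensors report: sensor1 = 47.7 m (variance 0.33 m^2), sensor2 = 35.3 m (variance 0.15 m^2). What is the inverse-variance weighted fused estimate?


w1 = (1/var1) / (1/var1 + 1/var2)
   = 3.0303 / (3.0303 + 6.6667) = 0.3125
w2 = 1 - w1 = 0.6875
fused = w1*s1 + w2*s2 = 14.9062 + 24.2687
= 39.175 m


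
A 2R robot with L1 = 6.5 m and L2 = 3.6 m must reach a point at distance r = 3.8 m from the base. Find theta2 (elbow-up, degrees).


cos(theta2) = (r^2 - L1^2 - L2^2) / (2*L1*L2)
cos(theta2) = (14.44 - 42.25 - 12.96) / 46.8
cos(theta2) = -0.871154
theta2 = 150.593 degrees


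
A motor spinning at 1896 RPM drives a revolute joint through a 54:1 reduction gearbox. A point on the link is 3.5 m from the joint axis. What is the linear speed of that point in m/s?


omega_motor = 1896 * 2*pi/60 = 198.5487 rad/s
omega_joint = omega_motor / 54 = 3.6768 rad/s
v = omega_joint * r = 3.6768 * 3.5
= 12.8689 m/s


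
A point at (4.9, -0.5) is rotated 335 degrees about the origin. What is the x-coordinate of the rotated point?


x' = x*cos(theta) - y*sin(theta)
cos(335 deg) = 0.9063, sin(335 deg) = -0.4226
x' = 4.9 * 0.9063 - -0.5 * -0.4226
= 4.4409 - 0.2113
= 4.2296


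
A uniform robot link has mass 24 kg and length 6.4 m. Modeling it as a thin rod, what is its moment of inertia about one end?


I = (1/3) * m * L^2
= (1/3) * 24 * 6.4^2
= 0.333333 * 24 * 40.96
= 327.68 kg*m^2


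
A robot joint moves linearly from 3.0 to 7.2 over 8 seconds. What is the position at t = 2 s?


s = t/T = 2/8 = 0.25
p(t) = p0 + (pf-p0)*s
= 3.0 + (7.2 - 3.0) * 0.25
= 4.05


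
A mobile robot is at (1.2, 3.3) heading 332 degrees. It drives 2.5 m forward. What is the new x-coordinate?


x_new = x0 + d*cos(theta)
= 1.2 + 2.5*cos(332)
= 1.2 + 2.2074
= 3.4074


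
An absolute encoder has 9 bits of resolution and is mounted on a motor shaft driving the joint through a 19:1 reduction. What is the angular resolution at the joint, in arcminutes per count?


counts = 2^9 = 512
effective counts at joint = 512 * 19 = 9728
resolution = 360*60 / 9728
= 2.2204 arcmin/count


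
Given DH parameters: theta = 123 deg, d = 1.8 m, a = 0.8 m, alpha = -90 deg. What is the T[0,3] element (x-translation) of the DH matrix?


T[0,3] = a * cos(theta)
= 0.8 * cos(123 deg)
= 0.8 * -0.5446
= -0.4357


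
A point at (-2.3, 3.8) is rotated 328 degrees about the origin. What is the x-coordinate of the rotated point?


x' = x*cos(theta) - y*sin(theta)
cos(328 deg) = 0.848, sin(328 deg) = -0.5299
x' = -2.3 * 0.848 - 3.8 * -0.5299
= -1.9505 - -2.0137
= 0.0632


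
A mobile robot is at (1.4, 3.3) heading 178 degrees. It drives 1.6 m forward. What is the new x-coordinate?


x_new = x0 + d*cos(theta)
= 1.4 + 1.6*cos(178)
= 1.4 + -1.599
= -0.199


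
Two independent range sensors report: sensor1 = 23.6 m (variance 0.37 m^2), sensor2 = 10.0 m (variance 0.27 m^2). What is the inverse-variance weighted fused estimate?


w1 = (1/var1) / (1/var1 + 1/var2)
   = 2.7027 / (2.7027 + 3.7037) = 0.4219
w2 = 1 - w1 = 0.5781
fused = w1*s1 + w2*s2 = 9.9563 + 5.7812
= 15.7375 m


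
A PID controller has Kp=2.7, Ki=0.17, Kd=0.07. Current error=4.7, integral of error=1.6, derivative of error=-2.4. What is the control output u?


u = Kp*e + Ki*int(e) + Kd*de/dt
= 2.7*4.7 + 0.17*1.6 + 0.07*(-2.4)
= 12.69 + 0.272 + -0.168
= 12.794


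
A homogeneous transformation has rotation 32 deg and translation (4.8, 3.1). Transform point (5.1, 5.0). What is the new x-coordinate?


x' = cos(theta)*px - sin(theta)*py + tx
= 0.848*5.1 - 0.5299*5.0 + 4.8
= 6.4754


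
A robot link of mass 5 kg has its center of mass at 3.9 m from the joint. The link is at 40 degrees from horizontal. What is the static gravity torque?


tau = m*g*L*cos(angle)
= 5 * 9.81 * 3.9 * cos(40 deg)
= 5 * 9.81 * 3.9 * 0.766
= 146.5405 Nm


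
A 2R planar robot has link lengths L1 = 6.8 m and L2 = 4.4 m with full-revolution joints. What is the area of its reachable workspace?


r_max = L1 + L2 = 11.2 m
r_min = |L1 - L2| = 2.4 m
Area = pi*(r_max^2 - r_min^2)
= pi*(125.44 - 5.76)
= pi * 119.68
= 375.9858 m^2


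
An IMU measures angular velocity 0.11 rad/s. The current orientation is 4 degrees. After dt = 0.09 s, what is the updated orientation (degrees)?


delta_theta = w * dt = 0.11 * 0.09 = 0.0099 rad
= 0.5672 deg
theta_new = 4 + 0.5672 = 4.5672 deg


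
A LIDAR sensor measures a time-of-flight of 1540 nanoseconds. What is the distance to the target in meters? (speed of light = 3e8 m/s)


tof = 1540 ns = 1.54e-06 s
dist = c * tof / 2
= 3e8 * 1.54e-06 / 2
= 231.0 m


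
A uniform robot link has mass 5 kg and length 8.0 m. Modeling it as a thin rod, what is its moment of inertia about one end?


I = (1/3) * m * L^2
= (1/3) * 5 * 8.0^2
= 0.333333 * 5 * 64.0
= 106.6667 kg*m^2


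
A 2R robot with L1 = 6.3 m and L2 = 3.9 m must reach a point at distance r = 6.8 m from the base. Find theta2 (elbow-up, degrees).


cos(theta2) = (r^2 - L1^2 - L2^2) / (2*L1*L2)
cos(theta2) = (46.24 - 39.69 - 15.21) / 49.14
cos(theta2) = -0.176231
theta2 = 100.1503 degrees


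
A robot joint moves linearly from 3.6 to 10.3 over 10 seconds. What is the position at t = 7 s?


s = t/T = 7/10 = 0.7
p(t) = p0 + (pf-p0)*s
= 3.6 + (10.3 - 3.6) * 0.7
= 8.29


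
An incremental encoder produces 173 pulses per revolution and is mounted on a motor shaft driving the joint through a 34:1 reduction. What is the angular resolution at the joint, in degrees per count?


counts per rev = 173
effective counts at joint = 173 * 34 = 5882
resolution = 360 / 5882
= 0.0612 deg/count


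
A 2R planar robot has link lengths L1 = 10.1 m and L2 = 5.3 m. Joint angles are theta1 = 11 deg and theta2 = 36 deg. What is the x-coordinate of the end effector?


Convert angles to radians: theta1 = 0.192, theta2 = 0.6283
x = L1*cos(theta1) + L2*cos(theta1+theta2)
x = 9.9144 + 3.6146
x = 13.529


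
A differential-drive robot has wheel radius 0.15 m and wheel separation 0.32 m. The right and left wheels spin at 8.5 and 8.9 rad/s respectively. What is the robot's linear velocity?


vR = r*wR = 0.15*8.5 = 1.275 m/s
vL = r*wL = 0.15*8.9 = 1.335 m/s
v = (vR+vL)/2 = 1.305 m/s
omega = (vR-vL)/L = -0.1875 rad/s
linear velocity = 1.305 m/s


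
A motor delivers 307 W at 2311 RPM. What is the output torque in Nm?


omega = 2311 * 2*pi/60 = 242.0074 rad/s
tau = P / omega = 307 / 242.0074
= 1.2686 Nm


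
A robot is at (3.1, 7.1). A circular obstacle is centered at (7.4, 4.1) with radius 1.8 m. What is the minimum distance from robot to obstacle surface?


center_dist = sqrt((3.1-7.4)^2 + (7.1-4.1)^2)
= sqrt(18.49 + 9.0)
= 5.2431
min_dist = center_dist - radius = 5.2431 - 1.8 = 3.4431 m


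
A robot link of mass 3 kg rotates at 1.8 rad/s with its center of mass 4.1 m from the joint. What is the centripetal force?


F = m * omega^2 * r
= 3 * 1.8^2 * 4.1
= 3 * 3.24 * 4.1
= 39.852 N


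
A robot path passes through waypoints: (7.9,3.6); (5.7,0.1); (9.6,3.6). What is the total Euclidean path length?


Segment lengths:
  seg1 = sqrt((-2.2)^2 + (-3.5)^2) = 4.134
  seg2 = sqrt((3.9)^2 + (3.5)^2) = 5.2402
Total = 9.3742


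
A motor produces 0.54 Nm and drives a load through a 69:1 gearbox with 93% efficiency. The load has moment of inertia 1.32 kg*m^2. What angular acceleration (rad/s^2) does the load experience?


tau_out = tau_motor * N * eta
= 0.54 * 69 * 0.93 = 34.6518 Nm
alpha = tau_out / I = 34.6518 / 1.32
= 26.2514 rad/s^2


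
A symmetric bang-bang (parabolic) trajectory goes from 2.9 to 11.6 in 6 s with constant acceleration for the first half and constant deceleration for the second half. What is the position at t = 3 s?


Symmetric rest-to-rest: each phase covers (pf-p0)/2 in time T/2. 0.5*a*(T/2)^2 = (pf-p0)/2 => a = 4*(pf-p0)/T^2
a = 4*(11.6-2.9)/6^2 = 0.9667
t = 3 is in the acceleration phase (t <= T/2).
p = p0 + 0.5*a*t^2 = 2.9 + 0.5*0.9667*3^2
= 7.25


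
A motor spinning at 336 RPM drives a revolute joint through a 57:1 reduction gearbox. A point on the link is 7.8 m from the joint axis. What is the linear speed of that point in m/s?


omega_motor = 336 * 2*pi/60 = 35.1858 rad/s
omega_joint = omega_motor / 57 = 0.6173 rad/s
v = omega_joint * r = 0.6173 * 7.8
= 4.8149 m/s


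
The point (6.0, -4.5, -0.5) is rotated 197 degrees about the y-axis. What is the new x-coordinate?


Rotation about y-axis: x' = x*cos(theta) + z*sin(theta)
= 6.0 * -0.9563 + -0.5 * -0.2924
= -5.5916


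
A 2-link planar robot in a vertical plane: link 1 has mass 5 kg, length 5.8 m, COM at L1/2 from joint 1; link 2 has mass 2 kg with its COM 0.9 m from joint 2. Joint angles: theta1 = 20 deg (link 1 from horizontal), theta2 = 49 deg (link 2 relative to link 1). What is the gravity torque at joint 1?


Horizontal distance from joint 1 to link-1 COM:
  x_c1 = (L1/2)*cos(t1) = 2.9 * 0.9397 = 2.7251 m
Horizontal distance from joint 1 to link-2 COM:
  x_c2 = L1*cos(t1) + Lc2*cos(t1+t2)
       = 5.8*0.9397 + 0.9*0.3584 = 5.7727 m
tau1 = m1*g*x_c1 + m2*g*x_c2
     = 5*9.81*2.7251 + 2*9.81*5.7727
     = 133.6666 + 113.2613
     = 246.9279 Nm


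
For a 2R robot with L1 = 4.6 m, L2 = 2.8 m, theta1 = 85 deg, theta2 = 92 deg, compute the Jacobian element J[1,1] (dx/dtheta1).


J[1,1] = -L1*sin(t1) - L2*sin(t1+t2)
= -4.6*sin(85) - 2.8*sin(177)
= -4.729


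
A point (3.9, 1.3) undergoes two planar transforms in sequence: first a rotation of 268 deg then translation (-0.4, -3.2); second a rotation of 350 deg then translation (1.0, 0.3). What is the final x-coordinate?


After transform 1:
x1 = cos(268)*3.9 - sin(268)*1.3 + -0.4 = 0.7631
y1 = sin(268)*3.9 + cos(268)*1.3 + -3.2 = -7.143
After transform 2:
x2 = cos(350)*0.7631 - sin(350)*-7.143 + 1.0
= 0.5111


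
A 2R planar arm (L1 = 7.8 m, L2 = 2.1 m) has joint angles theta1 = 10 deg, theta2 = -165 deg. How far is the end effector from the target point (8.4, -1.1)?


End effector via forward kinematics:
x = L1*cos(t1) + L2*cos(t1+t2) = 5.7783
y = L1*sin(t1) + L2*sin(t1+t2) = 0.467
Distance to target:
d = sqrt((8.4 - 5.7783)^2 + (-1.1 - 0.467)^2)
= sqrt(6.8736 + 2.4554)
= 3.0543 m


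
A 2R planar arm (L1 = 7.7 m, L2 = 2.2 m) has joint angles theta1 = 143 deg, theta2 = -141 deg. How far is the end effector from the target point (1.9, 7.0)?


End effector via forward kinematics:
x = L1*cos(t1) + L2*cos(t1+t2) = -3.9508
y = L1*sin(t1) + L2*sin(t1+t2) = 4.7108
Distance to target:
d = sqrt((1.9 - -3.9508)^2 + (7.0 - 4.7108)^2)
= sqrt(34.2323 + 5.2406)
= 6.2827 m


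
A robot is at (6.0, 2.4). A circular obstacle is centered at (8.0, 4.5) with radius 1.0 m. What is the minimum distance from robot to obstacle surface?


center_dist = sqrt((6.0-8.0)^2 + (2.4-4.5)^2)
= sqrt(4.0 + 4.41)
= 2.9
min_dist = center_dist - radius = 2.9 - 1.0 = 1.9 m


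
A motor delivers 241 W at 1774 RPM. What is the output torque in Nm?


omega = 1774 * 2*pi/60 = 185.7728 rad/s
tau = P / omega = 241 / 185.7728
= 1.2973 Nm


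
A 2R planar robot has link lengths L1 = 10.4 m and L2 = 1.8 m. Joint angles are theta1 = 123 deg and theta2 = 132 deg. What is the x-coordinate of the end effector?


Convert angles to radians: theta1 = 2.1468, theta2 = 2.3038
x = L1*cos(theta1) + L2*cos(theta1+theta2)
x = -5.6642 + -0.4659
x = -6.1301


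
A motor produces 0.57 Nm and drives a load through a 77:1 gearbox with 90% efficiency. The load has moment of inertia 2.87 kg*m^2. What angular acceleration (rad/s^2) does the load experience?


tau_out = tau_motor * N * eta
= 0.57 * 77 * 0.9 = 39.501 Nm
alpha = tau_out / I = 39.501 / 2.87
= 13.7634 rad/s^2


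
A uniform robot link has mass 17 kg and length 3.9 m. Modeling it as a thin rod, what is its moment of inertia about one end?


I = (1/3) * m * L^2
= (1/3) * 17 * 3.9^2
= 0.333333 * 17 * 15.21
= 86.19 kg*m^2


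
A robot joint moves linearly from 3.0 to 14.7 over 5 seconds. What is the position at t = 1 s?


s = t/T = 1/5 = 0.2
p(t) = p0 + (pf-p0)*s
= 3.0 + (14.7 - 3.0) * 0.2
= 5.34


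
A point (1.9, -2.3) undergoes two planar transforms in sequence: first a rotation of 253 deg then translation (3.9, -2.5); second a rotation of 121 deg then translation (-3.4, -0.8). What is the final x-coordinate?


After transform 1:
x1 = cos(253)*1.9 - sin(253)*-2.3 + 3.9 = 1.145
y1 = sin(253)*1.9 + cos(253)*-2.3 + -2.5 = -3.6445
After transform 2:
x2 = cos(121)*1.145 - sin(121)*-3.6445 + -3.4
= -0.8657


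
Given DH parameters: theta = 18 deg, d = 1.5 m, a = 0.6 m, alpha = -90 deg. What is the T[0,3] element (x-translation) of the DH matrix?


T[0,3] = a * cos(theta)
= 0.6 * cos(18 deg)
= 0.6 * 0.9511
= 0.5706


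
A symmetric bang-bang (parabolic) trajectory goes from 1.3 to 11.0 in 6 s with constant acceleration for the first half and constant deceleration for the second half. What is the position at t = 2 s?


Symmetric rest-to-rest: each phase covers (pf-p0)/2 in time T/2. 0.5*a*(T/2)^2 = (pf-p0)/2 => a = 4*(pf-p0)/T^2
a = 4*(11.0-1.3)/6^2 = 1.0778
t = 2 is in the acceleration phase (t <= T/2).
p = p0 + 0.5*a*t^2 = 1.3 + 0.5*1.0778*2^2
= 3.4556


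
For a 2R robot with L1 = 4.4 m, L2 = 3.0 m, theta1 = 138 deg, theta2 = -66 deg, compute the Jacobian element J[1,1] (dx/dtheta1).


J[1,1] = -L1*sin(t1) - L2*sin(t1+t2)
= -4.4*sin(138) - 3.0*sin(72)
= -5.7973


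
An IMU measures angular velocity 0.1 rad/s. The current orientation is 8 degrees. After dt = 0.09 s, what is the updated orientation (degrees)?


delta_theta = w * dt = 0.1 * 0.09 = 0.009 rad
= 0.5157 deg
theta_new = 8 + 0.5157 = 8.5157 deg


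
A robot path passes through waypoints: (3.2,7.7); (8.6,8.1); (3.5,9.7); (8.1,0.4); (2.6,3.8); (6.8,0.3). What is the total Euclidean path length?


Segment lengths:
  seg1 = sqrt((5.4)^2 + (0.4)^2) = 5.4148
  seg2 = sqrt((-5.1)^2 + (1.6)^2) = 5.3451
  seg3 = sqrt((4.6)^2 + (-9.3)^2) = 10.3755
  seg4 = sqrt((-5.5)^2 + (3.4)^2) = 6.4661
  seg5 = sqrt((4.2)^2 + (-3.5)^2) = 5.4672
Total = 33.0686


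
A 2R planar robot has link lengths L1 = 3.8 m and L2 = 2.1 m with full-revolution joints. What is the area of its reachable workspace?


r_max = L1 + L2 = 5.9 m
r_min = |L1 - L2| = 1.7 m
Area = pi*(r_max^2 - r_min^2)
= pi*(34.81 - 2.89)
= pi * 31.92
= 100.2796 m^2


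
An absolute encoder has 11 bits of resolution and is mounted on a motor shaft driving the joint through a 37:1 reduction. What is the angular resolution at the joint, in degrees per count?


counts = 2^11 = 2048
effective counts at joint = 2048 * 37 = 75776
resolution = 360 / 75776
= 0.0048 deg/count


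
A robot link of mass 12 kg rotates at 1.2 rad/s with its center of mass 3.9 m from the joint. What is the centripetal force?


F = m * omega^2 * r
= 12 * 1.2^2 * 3.9
= 12 * 1.44 * 3.9
= 67.392 N


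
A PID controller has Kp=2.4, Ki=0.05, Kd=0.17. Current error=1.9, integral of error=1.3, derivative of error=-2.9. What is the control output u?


u = Kp*e + Ki*int(e) + Kd*de/dt
= 2.4*1.9 + 0.05*1.3 + 0.17*(-2.9)
= 4.56 + 0.065 + -0.493
= 4.132


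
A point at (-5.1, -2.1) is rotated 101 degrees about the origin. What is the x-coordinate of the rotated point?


x' = x*cos(theta) - y*sin(theta)
cos(101 deg) = -0.1908, sin(101 deg) = 0.9816
x' = -5.1 * -0.1908 - -2.1 * 0.9816
= 0.9731 - -2.0614
= 3.0345


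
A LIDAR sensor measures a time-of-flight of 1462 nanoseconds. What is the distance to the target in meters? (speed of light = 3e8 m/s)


tof = 1462 ns = 1.462e-06 s
dist = c * tof / 2
= 3e8 * 1.462e-06 / 2
= 219.3 m


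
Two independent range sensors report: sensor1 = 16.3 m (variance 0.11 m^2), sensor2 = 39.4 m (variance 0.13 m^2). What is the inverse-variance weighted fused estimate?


w1 = (1/var1) / (1/var1 + 1/var2)
   = 9.0909 / (9.0909 + 7.6923) = 0.5417
w2 = 1 - w1 = 0.4583
fused = w1*s1 + w2*s2 = 8.8292 + 18.0583
= 26.8875 m


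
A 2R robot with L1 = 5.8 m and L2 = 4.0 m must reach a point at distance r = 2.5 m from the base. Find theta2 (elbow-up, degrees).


cos(theta2) = (r^2 - L1^2 - L2^2) / (2*L1*L2)
cos(theta2) = (6.25 - 33.64 - 16.0) / 46.4
cos(theta2) = -0.935129
theta2 = 159.249 degrees


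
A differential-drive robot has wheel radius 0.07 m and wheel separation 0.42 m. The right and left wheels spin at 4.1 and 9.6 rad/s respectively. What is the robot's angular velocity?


vR = r*wR = 0.07*4.1 = 0.287 m/s
vL = r*wL = 0.07*9.6 = 0.672 m/s
v = (vR+vL)/2 = 0.4795 m/s
omega = (vR-vL)/L = -0.9167 rad/s
angular velocity = -0.9167 rad/s


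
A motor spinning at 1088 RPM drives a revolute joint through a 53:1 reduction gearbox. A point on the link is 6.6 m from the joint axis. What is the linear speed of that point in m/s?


omega_motor = 1088 * 2*pi/60 = 113.9351 rad/s
omega_joint = omega_motor / 53 = 2.1497 rad/s
v = omega_joint * r = 2.1497 * 6.6
= 14.1881 m/s


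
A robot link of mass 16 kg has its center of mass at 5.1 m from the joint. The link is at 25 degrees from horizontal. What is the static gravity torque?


tau = m*g*L*cos(angle)
= 16 * 9.81 * 5.1 * cos(25 deg)
= 16 * 9.81 * 5.1 * 0.9063
= 725.4958 Nm


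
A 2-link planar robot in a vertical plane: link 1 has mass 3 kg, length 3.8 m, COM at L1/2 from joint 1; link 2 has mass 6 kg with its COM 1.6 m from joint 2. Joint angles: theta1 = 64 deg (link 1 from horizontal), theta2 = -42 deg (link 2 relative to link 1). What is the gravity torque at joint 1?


Horizontal distance from joint 1 to link-1 COM:
  x_c1 = (L1/2)*cos(t1) = 1.9 * 0.4384 = 0.8329 m
Horizontal distance from joint 1 to link-2 COM:
  x_c2 = L1*cos(t1) + Lc2*cos(t1+t2)
       = 3.8*0.4384 + 1.6*0.9272 = 3.1493 m
tau1 = m1*g*x_c1 + m2*g*x_c2
     = 3*9.81*0.8329 + 6*9.81*3.1493
     = 24.5124 + 185.3681
     = 209.8805 Nm


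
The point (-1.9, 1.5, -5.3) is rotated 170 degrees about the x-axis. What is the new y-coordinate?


Rotation about x-axis: y' = y*cos(theta) - z*sin(theta)
= 1.5 * -0.9848 - -5.3 * 0.1736
= -0.5569


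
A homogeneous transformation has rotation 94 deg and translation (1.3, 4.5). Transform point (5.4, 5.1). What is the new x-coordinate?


x' = cos(theta)*px - sin(theta)*py + tx
= -0.0698*5.4 - 0.9976*5.1 + 1.3
= -4.1643


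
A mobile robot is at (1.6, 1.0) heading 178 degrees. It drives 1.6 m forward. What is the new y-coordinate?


y_new = y0 + d*sin(theta)
= 1.0 + 1.6*sin(178)
= 1.0 + 0.0558
= 1.0558


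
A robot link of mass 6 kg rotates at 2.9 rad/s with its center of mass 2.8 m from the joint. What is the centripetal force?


F = m * omega^2 * r
= 6 * 2.9^2 * 2.8
= 6 * 8.41 * 2.8
= 141.288 N


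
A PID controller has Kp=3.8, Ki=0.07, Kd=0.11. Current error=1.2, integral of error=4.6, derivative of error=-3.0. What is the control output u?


u = Kp*e + Ki*int(e) + Kd*de/dt
= 3.8*1.2 + 0.07*4.6 + 0.11*(-3.0)
= 4.56 + 0.322 + -0.33
= 4.552


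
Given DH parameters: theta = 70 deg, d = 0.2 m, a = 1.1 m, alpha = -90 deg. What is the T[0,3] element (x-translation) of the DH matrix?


T[0,3] = a * cos(theta)
= 1.1 * cos(70 deg)
= 1.1 * 0.342
= 0.3762


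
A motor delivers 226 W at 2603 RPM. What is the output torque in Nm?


omega = 2603 * 2*pi/60 = 272.5855 rad/s
tau = P / omega = 226 / 272.5855
= 0.8291 Nm


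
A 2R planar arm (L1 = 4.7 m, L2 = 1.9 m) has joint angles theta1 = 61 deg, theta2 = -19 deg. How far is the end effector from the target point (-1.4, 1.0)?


End effector via forward kinematics:
x = L1*cos(t1) + L2*cos(t1+t2) = 3.6906
y = L1*sin(t1) + L2*sin(t1+t2) = 5.3821
Distance to target:
d = sqrt((-1.4 - 3.6906)^2 + (1.0 - 5.3821)^2)
= sqrt(25.914 + 19.2025)
= 6.7169 m


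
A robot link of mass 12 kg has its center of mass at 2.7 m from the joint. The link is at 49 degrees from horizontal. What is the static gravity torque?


tau = m*g*L*cos(angle)
= 12 * 9.81 * 2.7 * cos(49 deg)
= 12 * 9.81 * 2.7 * 0.6561
= 208.5244 Nm


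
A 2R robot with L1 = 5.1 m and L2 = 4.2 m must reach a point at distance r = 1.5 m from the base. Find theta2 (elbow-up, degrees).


cos(theta2) = (r^2 - L1^2 - L2^2) / (2*L1*L2)
cos(theta2) = (2.25 - 26.01 - 17.64) / 42.84
cos(theta2) = -0.966387
theta2 = 165.1023 degrees


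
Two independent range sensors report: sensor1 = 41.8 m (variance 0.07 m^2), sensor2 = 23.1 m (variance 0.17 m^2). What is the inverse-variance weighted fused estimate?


w1 = (1/var1) / (1/var1 + 1/var2)
   = 14.2857 / (14.2857 + 5.8824) = 0.7083
w2 = 1 - w1 = 0.2917
fused = w1*s1 + w2*s2 = 29.6083 + 6.7375
= 36.3458 m


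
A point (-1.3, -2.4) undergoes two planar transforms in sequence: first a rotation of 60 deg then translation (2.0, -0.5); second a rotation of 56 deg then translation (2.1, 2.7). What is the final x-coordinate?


After transform 1:
x1 = cos(60)*-1.3 - sin(60)*-2.4 + 2.0 = 3.4285
y1 = sin(60)*-1.3 + cos(60)*-2.4 + -0.5 = -2.8258
After transform 2:
x2 = cos(56)*3.4285 - sin(56)*-2.8258 + 2.1
= 6.3599


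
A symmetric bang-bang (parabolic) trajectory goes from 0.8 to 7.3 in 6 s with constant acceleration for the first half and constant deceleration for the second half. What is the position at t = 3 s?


Symmetric rest-to-rest: each phase covers (pf-p0)/2 in time T/2. 0.5*a*(T/2)^2 = (pf-p0)/2 => a = 4*(pf-p0)/T^2
a = 4*(7.3-0.8)/6^2 = 0.7222
t = 3 is in the acceleration phase (t <= T/2).
p = p0 + 0.5*a*t^2 = 0.8 + 0.5*0.7222*3^2
= 4.05


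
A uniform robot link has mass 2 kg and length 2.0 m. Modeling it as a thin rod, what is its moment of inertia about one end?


I = (1/3) * m * L^2
= (1/3) * 2 * 2.0^2
= 0.333333 * 2 * 4.0
= 2.6667 kg*m^2


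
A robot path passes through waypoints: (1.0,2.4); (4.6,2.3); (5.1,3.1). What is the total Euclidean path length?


Segment lengths:
  seg1 = sqrt((3.6)^2 + (-0.1)^2) = 3.6014
  seg2 = sqrt((0.5)^2 + (0.8)^2) = 0.9434
Total = 4.5448


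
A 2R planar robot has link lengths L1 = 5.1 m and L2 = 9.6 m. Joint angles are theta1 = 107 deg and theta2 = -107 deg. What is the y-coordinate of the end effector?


Convert angles to radians: theta1 = 1.8675, theta2 = -1.8675
y = L1*sin(theta1) + L2*sin(theta1+theta2)
y = 4.8772 + 0.0
y = 4.8772


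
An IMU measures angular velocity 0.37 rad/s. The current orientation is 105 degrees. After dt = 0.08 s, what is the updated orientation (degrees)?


delta_theta = w * dt = 0.37 * 0.08 = 0.0296 rad
= 1.696 deg
theta_new = 105 + 1.696 = 106.696 deg


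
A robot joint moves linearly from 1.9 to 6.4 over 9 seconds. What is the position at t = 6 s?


s = t/T = 6/9 = 0.6667
p(t) = p0 + (pf-p0)*s
= 1.9 + (6.4 - 1.9) * 0.6667
= 4.9


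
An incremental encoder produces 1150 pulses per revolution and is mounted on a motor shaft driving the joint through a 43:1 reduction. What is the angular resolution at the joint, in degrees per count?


counts per rev = 1150
effective counts at joint = 1150 * 43 = 49450
resolution = 360 / 49450
= 0.0073 deg/count


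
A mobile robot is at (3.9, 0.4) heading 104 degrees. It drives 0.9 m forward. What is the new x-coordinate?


x_new = x0 + d*cos(theta)
= 3.9 + 0.9*cos(104)
= 3.9 + -0.2177
= 3.6823


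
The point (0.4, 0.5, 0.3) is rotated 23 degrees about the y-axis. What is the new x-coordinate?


Rotation about y-axis: x' = x*cos(theta) + z*sin(theta)
= 0.4 * 0.9205 + 0.3 * 0.3907
= 0.4854


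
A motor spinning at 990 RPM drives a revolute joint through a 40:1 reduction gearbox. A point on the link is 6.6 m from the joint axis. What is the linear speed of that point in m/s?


omega_motor = 990 * 2*pi/60 = 103.6726 rad/s
omega_joint = omega_motor / 40 = 2.5918 rad/s
v = omega_joint * r = 2.5918 * 6.6
= 17.106 m/s


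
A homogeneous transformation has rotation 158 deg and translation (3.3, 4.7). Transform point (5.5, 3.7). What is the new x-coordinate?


x' = cos(theta)*px - sin(theta)*py + tx
= -0.9272*5.5 - 0.3746*3.7 + 3.3
= -3.1856


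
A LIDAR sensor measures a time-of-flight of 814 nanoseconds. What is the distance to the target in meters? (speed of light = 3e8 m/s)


tof = 814 ns = 8.14e-07 s
dist = c * tof / 2
= 3e8 * 8.14e-07 / 2
= 122.1 m


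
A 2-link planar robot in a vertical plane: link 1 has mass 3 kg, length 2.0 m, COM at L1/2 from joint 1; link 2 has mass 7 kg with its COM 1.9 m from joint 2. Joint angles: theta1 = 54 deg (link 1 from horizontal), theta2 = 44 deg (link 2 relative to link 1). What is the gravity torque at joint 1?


Horizontal distance from joint 1 to link-1 COM:
  x_c1 = (L1/2)*cos(t1) = 1.0 * 0.5878 = 0.5878 m
Horizontal distance from joint 1 to link-2 COM:
  x_c2 = L1*cos(t1) + Lc2*cos(t1+t2)
       = 2.0*0.5878 + 1.9*-0.1392 = 0.9111 m
tau1 = m1*g*x_c1 + m2*g*x_c2
     = 3*9.81*0.5878 + 7*9.81*0.9111
     = 17.2985 + 62.5681
     = 79.8666 Nm


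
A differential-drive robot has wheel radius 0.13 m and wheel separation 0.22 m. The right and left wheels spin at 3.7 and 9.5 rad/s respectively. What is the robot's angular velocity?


vR = r*wR = 0.13*3.7 = 0.481 m/s
vL = r*wL = 0.13*9.5 = 1.235 m/s
v = (vR+vL)/2 = 0.858 m/s
omega = (vR-vL)/L = -3.4273 rad/s
angular velocity = -3.4273 rad/s


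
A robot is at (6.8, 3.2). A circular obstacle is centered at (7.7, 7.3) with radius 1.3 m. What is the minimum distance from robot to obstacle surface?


center_dist = sqrt((6.8-7.7)^2 + (3.2-7.3)^2)
= sqrt(0.81 + 16.81)
= 4.1976
min_dist = center_dist - radius = 4.1976 - 1.3 = 2.8976 m


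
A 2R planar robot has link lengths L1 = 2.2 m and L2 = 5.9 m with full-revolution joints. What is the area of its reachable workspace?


r_max = L1 + L2 = 8.1 m
r_min = |L1 - L2| = 3.7 m
Area = pi*(r_max^2 - r_min^2)
= pi*(65.61 - 13.69)
= pi * 51.92
= 163.1115 m^2


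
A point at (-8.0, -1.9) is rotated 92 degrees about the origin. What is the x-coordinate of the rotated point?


x' = x*cos(theta) - y*sin(theta)
cos(92 deg) = -0.0349, sin(92 deg) = 0.9994
x' = -8.0 * -0.0349 - -1.9 * 0.9994
= 0.2792 - -1.8988
= 2.178


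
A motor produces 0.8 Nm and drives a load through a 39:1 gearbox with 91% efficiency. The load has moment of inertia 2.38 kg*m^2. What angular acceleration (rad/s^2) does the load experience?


tau_out = tau_motor * N * eta
= 0.8 * 39 * 0.91 = 28.392 Nm
alpha = tau_out / I = 28.392 / 2.38
= 11.9294 rad/s^2


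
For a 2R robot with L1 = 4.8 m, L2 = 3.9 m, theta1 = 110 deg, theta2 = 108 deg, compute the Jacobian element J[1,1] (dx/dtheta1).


J[1,1] = -L1*sin(t1) - L2*sin(t1+t2)
= -4.8*sin(110) - 3.9*sin(218)
= -2.1094


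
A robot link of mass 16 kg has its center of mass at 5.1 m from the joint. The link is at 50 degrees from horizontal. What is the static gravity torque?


tau = m*g*L*cos(angle)
= 16 * 9.81 * 5.1 * cos(50 deg)
= 16 * 9.81 * 5.1 * 0.6428
= 514.5489 Nm


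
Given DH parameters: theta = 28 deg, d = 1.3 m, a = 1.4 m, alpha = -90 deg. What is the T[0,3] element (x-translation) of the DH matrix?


T[0,3] = a * cos(theta)
= 1.4 * cos(28 deg)
= 1.4 * 0.8829
= 1.2361


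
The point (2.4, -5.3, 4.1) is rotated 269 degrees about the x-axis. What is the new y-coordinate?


Rotation about x-axis: y' = y*cos(theta) - z*sin(theta)
= -5.3 * -0.0175 - 4.1 * -0.9998
= 4.1919


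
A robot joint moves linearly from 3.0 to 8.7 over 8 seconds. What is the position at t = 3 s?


s = t/T = 3/8 = 0.375
p(t) = p0 + (pf-p0)*s
= 3.0 + (8.7 - 3.0) * 0.375
= 5.1375


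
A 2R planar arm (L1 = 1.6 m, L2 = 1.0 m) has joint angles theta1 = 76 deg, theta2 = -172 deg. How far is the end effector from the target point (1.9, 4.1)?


End effector via forward kinematics:
x = L1*cos(t1) + L2*cos(t1+t2) = 0.2825
y = L1*sin(t1) + L2*sin(t1+t2) = 0.558
Distance to target:
d = sqrt((1.9 - 0.2825)^2 + (4.1 - 0.558)^2)
= sqrt(2.6162 + 12.5461)
= 3.8939 m


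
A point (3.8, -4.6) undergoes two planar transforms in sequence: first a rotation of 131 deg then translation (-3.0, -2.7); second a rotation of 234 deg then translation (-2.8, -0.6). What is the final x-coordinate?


After transform 1:
x1 = cos(131)*3.8 - sin(131)*-4.6 + -3.0 = -2.0214
y1 = sin(131)*3.8 + cos(131)*-4.6 + -2.7 = 3.1858
After transform 2:
x2 = cos(234)*-2.0214 - sin(234)*3.1858 + -2.8
= 0.9655


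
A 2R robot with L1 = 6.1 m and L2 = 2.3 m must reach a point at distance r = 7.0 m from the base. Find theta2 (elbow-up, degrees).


cos(theta2) = (r^2 - L1^2 - L2^2) / (2*L1*L2)
cos(theta2) = (49.0 - 37.21 - 5.29) / 28.06
cos(theta2) = 0.231646
theta2 = 76.606 degrees


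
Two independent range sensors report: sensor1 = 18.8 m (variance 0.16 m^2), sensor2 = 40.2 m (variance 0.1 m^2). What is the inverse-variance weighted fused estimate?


w1 = (1/var1) / (1/var1 + 1/var2)
   = 6.25 / (6.25 + 10.0) = 0.3846
w2 = 1 - w1 = 0.6154
fused = w1*s1 + w2*s2 = 7.2308 + 24.7385
= 31.9692 m


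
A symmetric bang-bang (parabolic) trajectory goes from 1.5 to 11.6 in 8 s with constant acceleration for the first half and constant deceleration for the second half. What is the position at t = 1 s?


Symmetric rest-to-rest: each phase covers (pf-p0)/2 in time T/2. 0.5*a*(T/2)^2 = (pf-p0)/2 => a = 4*(pf-p0)/T^2
a = 4*(11.6-1.5)/8^2 = 0.6312
t = 1 is in the acceleration phase (t <= T/2).
p = p0 + 0.5*a*t^2 = 1.5 + 0.5*0.6312*1^2
= 1.8156


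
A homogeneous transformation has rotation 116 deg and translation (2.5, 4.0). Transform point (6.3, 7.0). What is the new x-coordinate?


x' = cos(theta)*px - sin(theta)*py + tx
= -0.4384*6.3 - 0.8988*7.0 + 2.5
= -6.5533


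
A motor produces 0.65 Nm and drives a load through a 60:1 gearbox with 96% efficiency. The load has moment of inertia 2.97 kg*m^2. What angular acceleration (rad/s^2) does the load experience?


tau_out = tau_motor * N * eta
= 0.65 * 60 * 0.96 = 37.44 Nm
alpha = tau_out / I = 37.44 / 2.97
= 12.6061 rad/s^2


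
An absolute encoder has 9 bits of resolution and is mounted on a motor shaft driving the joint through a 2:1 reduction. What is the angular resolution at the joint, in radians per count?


counts = 2^9 = 512
effective counts at joint = 512 * 2 = 1024
resolution = 2*pi / 1024
= 0.0061 rad/count


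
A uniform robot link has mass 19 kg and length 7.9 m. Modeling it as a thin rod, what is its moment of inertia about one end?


I = (1/3) * m * L^2
= (1/3) * 19 * 7.9^2
= 0.333333 * 19 * 62.41
= 395.2633 kg*m^2


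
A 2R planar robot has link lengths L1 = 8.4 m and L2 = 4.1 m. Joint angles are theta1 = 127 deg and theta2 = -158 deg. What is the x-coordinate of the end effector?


Convert angles to radians: theta1 = 2.2166, theta2 = -2.7576
x = L1*cos(theta1) + L2*cos(theta1+theta2)
x = -5.0552 + 3.5144
x = -1.5409


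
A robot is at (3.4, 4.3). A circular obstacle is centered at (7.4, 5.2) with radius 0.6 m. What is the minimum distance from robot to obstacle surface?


center_dist = sqrt((3.4-7.4)^2 + (4.3-5.2)^2)
= sqrt(16.0 + 0.81)
= 4.1
min_dist = center_dist - radius = 4.1 - 0.6 = 3.5 m


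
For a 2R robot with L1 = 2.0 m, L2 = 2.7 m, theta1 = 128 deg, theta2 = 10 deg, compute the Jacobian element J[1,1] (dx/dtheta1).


J[1,1] = -L1*sin(t1) - L2*sin(t1+t2)
= -2.0*sin(128) - 2.7*sin(138)
= -3.3827


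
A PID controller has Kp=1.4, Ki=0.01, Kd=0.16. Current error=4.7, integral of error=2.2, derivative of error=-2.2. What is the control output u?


u = Kp*e + Ki*int(e) + Kd*de/dt
= 1.4*4.7 + 0.01*2.2 + 0.16*(-2.2)
= 6.58 + 0.022 + -0.352
= 6.25


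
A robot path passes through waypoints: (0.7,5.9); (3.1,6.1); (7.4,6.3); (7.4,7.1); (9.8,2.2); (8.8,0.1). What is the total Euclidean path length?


Segment lengths:
  seg1 = sqrt((2.4)^2 + (0.2)^2) = 2.4083
  seg2 = sqrt((4.3)^2 + (0.2)^2) = 4.3046
  seg3 = sqrt((0.0)^2 + (0.8)^2) = 0.8
  seg4 = sqrt((2.4)^2 + (-4.9)^2) = 5.4562
  seg5 = sqrt((-1.0)^2 + (-2.1)^2) = 2.3259
Total = 15.2951


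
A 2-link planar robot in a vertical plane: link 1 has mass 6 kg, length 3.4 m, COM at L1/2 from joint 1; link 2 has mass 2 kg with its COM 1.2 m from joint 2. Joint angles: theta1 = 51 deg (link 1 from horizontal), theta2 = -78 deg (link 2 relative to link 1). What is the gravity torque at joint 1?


Horizontal distance from joint 1 to link-1 COM:
  x_c1 = (L1/2)*cos(t1) = 1.7 * 0.6293 = 1.0698 m
Horizontal distance from joint 1 to link-2 COM:
  x_c2 = L1*cos(t1) + Lc2*cos(t1+t2)
       = 3.4*0.6293 + 1.2*0.891 = 3.2089 m
tau1 = m1*g*x_c1 + m2*g*x_c2
     = 6*9.81*1.0698 + 2*9.81*3.2089
     = 62.9711 + 62.9586
     = 125.9296 Nm


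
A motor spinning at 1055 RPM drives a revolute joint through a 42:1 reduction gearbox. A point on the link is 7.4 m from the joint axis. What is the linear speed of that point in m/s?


omega_motor = 1055 * 2*pi/60 = 110.4793 rad/s
omega_joint = omega_motor / 42 = 2.6305 rad/s
v = omega_joint * r = 2.6305 * 7.4
= 19.4654 m/s


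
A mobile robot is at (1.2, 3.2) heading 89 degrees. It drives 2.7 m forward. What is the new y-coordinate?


y_new = y0 + d*sin(theta)
= 3.2 + 2.7*sin(89)
= 3.2 + 2.6996
= 5.8996


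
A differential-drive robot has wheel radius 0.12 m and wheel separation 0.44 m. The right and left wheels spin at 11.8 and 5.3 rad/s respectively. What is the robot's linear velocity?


vR = r*wR = 0.12*11.8 = 1.416 m/s
vL = r*wL = 0.12*5.3 = 0.636 m/s
v = (vR+vL)/2 = 1.026 m/s
omega = (vR-vL)/L = 1.7727 rad/s
linear velocity = 1.026 m/s


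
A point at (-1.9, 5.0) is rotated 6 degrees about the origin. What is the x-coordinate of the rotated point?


x' = x*cos(theta) - y*sin(theta)
cos(6 deg) = 0.9945, sin(6 deg) = 0.1045
x' = -1.9 * 0.9945 - 5.0 * 0.1045
= -1.8896 - 0.5226
= -2.4122


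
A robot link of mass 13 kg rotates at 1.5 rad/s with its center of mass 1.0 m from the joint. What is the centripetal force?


F = m * omega^2 * r
= 13 * 1.5^2 * 1.0
= 13 * 2.25 * 1.0
= 29.25 N


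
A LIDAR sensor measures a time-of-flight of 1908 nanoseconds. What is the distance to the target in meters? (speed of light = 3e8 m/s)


tof = 1908 ns = 1.908e-06 s
dist = c * tof / 2
= 3e8 * 1.908e-06 / 2
= 286.2 m


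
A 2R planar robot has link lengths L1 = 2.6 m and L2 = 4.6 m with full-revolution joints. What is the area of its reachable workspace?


r_max = L1 + L2 = 7.2 m
r_min = |L1 - L2| = 2.0 m
Area = pi*(r_max^2 - r_min^2)
= pi*(51.84 - 4.0)
= pi * 47.84
= 150.2938 m^2


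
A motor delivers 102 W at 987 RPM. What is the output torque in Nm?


omega = 987 * 2*pi/60 = 103.3584 rad/s
tau = P / omega = 102 / 103.3584
= 0.9869 Nm


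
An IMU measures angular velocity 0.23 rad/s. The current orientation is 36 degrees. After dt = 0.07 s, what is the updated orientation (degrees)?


delta_theta = w * dt = 0.23 * 0.07 = 0.0161 rad
= 0.9225 deg
theta_new = 36 + 0.9225 = 36.9225 deg


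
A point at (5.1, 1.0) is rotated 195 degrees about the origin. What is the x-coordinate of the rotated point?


x' = x*cos(theta) - y*sin(theta)
cos(195 deg) = -0.9659, sin(195 deg) = -0.2588
x' = 5.1 * -0.9659 - 1.0 * -0.2588
= -4.9262 - -0.2588
= -4.6674


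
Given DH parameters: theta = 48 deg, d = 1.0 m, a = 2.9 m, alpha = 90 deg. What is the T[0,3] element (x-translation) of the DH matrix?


T[0,3] = a * cos(theta)
= 2.9 * cos(48 deg)
= 2.9 * 0.6691
= 1.9405


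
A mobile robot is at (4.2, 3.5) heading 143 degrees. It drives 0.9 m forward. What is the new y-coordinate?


y_new = y0 + d*sin(theta)
= 3.5 + 0.9*sin(143)
= 3.5 + 0.5416
= 4.0416


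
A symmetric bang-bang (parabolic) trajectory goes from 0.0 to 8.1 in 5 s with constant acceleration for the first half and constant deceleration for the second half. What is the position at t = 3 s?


Symmetric rest-to-rest: each phase covers (pf-p0)/2 in time T/2. 0.5*a*(T/2)^2 = (pf-p0)/2 => a = 4*(pf-p0)/T^2
a = 4*(8.1-0.0)/5^2 = 1.296
t = 3 is in the deceleration phase (t > T/2).
p = pf - 0.5*a*(T-t)^2 = 8.1 - 0.5*1.296*2^2
= 5.508


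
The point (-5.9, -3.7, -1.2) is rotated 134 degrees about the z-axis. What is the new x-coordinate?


Rotation about z-axis: x' = x*cos(theta) - y*sin(theta)
= -5.9 * -0.6947 - -3.7 * 0.7193
= 6.76


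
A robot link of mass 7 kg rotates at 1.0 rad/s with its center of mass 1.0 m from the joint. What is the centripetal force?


F = m * omega^2 * r
= 7 * 1.0^2 * 1.0
= 7 * 1.0 * 1.0
= 7.0 N


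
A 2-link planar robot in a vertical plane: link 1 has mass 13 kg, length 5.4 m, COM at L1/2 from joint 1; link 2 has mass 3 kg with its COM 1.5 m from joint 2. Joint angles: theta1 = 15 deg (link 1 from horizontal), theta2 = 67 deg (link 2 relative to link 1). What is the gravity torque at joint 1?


Horizontal distance from joint 1 to link-1 COM:
  x_c1 = (L1/2)*cos(t1) = 2.7 * 0.9659 = 2.608 m
Horizontal distance from joint 1 to link-2 COM:
  x_c2 = L1*cos(t1) + Lc2*cos(t1+t2)
       = 5.4*0.9659 + 1.5*0.1392 = 5.4248 m
tau1 = m1*g*x_c1 + m2*g*x_c2
     = 13*9.81*2.608 + 3*9.81*5.4248
     = 332.5982 + 159.6507
     = 492.2489 Nm


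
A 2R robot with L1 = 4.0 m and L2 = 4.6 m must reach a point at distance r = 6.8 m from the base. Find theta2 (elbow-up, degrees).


cos(theta2) = (r^2 - L1^2 - L2^2) / (2*L1*L2)
cos(theta2) = (46.24 - 16.0 - 21.16) / 36.8
cos(theta2) = 0.246739
theta2 = 75.7154 degrees


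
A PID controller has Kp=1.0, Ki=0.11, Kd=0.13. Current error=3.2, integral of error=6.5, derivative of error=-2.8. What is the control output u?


u = Kp*e + Ki*int(e) + Kd*de/dt
= 1.0*3.2 + 0.11*6.5 + 0.13*(-2.8)
= 3.2 + 0.715 + -0.364
= 3.551
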